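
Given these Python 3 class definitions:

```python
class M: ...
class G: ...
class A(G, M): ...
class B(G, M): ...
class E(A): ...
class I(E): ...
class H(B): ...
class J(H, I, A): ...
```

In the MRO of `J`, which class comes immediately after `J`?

H

L[J] = J + merge(L[H], L[I], L[A], [H I A])
  take H:  [H B G M object] + [I E A G M object] + [A G M object] + [H I A]
  take B:  [B G M object] + [I E A G M object] + [A G M object] + [I A]
  take I:  [G M object] + [I E A G M object] + [A G M object] + [I A]
  take E:  [G M object] + [E A G M object] + [A G M object] + [A]
  take A:  [G M object] + [A G M object] + [A G M object] + [A]
  take G:  [G M object] + [G M object] + [G M object]
  take M:  [M object] + [M object] + [M object]
  take object:  [object] + [object] + [object]
MRO: J H B I E A G M object
J is at position 0; next is H.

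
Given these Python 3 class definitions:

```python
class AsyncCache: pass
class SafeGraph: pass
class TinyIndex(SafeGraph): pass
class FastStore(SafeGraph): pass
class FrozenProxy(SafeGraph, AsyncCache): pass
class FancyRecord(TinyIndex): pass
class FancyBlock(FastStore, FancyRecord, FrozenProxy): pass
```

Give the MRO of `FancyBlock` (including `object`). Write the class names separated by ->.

FancyBlock -> FastStore -> FancyRecord -> TinyIndex -> FrozenProxy -> SafeGraph -> AsyncCache -> object

L[FancyBlock] = FancyBlock + merge(L[FastStore], L[FancyRecord], L[FrozenProxy], [FastStore FancyRecord FrozenProxy])
  take FastStore:  [FastStore SafeGraph object] + [FancyRecord TinyIndex SafeGraph object] + [FrozenProxy SafeGraph AsyncCache object] + [FastStore FancyRecord FrozenProxy]
  take FancyRecord:  [SafeGraph object] + [FancyRecord TinyIndex SafeGraph object] + [FrozenProxy SafeGraph AsyncCache object] + [FancyRecord FrozenProxy]
  take TinyIndex:  [SafeGraph object] + [TinyIndex SafeGraph object] + [FrozenProxy SafeGraph AsyncCache object] + [FrozenProxy]
  take FrozenProxy:  [SafeGraph object] + [SafeGraph object] + [FrozenProxy SafeGraph AsyncCache object] + [FrozenProxy]
  take SafeGraph:  [SafeGraph object] + [SafeGraph object] + [SafeGraph AsyncCache object]
  take AsyncCache:  [object] + [object] + [AsyncCache object]
  take object:  [object] + [object] + [object]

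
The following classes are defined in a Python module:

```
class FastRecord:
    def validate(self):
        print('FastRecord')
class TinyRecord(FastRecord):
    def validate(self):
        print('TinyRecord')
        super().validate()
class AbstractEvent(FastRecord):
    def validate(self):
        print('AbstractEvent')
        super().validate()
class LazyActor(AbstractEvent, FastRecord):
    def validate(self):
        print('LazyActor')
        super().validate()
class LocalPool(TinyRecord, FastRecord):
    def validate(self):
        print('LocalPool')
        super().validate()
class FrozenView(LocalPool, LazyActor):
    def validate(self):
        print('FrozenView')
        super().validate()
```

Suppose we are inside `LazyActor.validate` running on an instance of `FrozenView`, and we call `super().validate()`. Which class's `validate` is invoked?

L[FrozenView] = FrozenView + merge(L[LocalPool], L[LazyActor], [LocalPool LazyActor])
  take LocalPool:  [LocalPool TinyRecord FastRecord object] + [LazyActor AbstractEvent FastRecord object] + [LocalPool LazyActor]
  take TinyRecord:  [TinyRecord FastRecord object] + [LazyActor AbstractEvent FastRecord object] + [LazyActor]
  take LazyActor:  [FastRecord object] + [LazyActor AbstractEvent FastRecord object] + [LazyActor]
  take AbstractEvent:  [FastRecord object] + [AbstractEvent FastRecord object]
  take FastRecord:  [FastRecord object] + [FastRecord object]
  take object:  [object] + [object]
MRO: FrozenView LocalPool TinyRecord LazyActor AbstractEvent FastRecord object
super() in LazyActor.validate on a FrozenView instance goes to the class after LazyActor in FrozenView's MRO: AbstractEvent.

AbstractEvent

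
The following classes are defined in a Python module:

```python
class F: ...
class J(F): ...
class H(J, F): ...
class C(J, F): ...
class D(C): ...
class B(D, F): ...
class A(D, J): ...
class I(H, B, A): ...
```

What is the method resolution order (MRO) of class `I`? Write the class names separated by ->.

L[I] = I + merge(L[H], L[B], L[A], [H B A])
  take H:  [H J F object] + [B D C J F object] + [A D C J F object] + [H B A]
  take B:  [J F object] + [B D C J F object] + [A D C J F object] + [B A]
  take A:  [J F object] + [D C J F object] + [A D C J F object] + [A]
  take D:  [J F object] + [D C J F object] + [D C J F object]
  take C:  [J F object] + [C J F object] + [C J F object]
  take J:  [J F object] + [J F object] + [J F object]
  take F:  [F object] + [F object] + [F object]
  take object:  [object] + [object] + [object]

I -> H -> B -> A -> D -> C -> J -> F -> object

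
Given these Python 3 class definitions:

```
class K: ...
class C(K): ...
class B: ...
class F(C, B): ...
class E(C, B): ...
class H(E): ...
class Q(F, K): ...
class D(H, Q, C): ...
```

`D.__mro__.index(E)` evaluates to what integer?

L[D] = D + merge(L[H], L[Q], L[C], [H Q C])
  take H:  [H E C K B object] + [Q F C K B object] + [C K object] + [H Q C]
  take E:  [E C K B object] + [Q F C K B object] + [C K object] + [Q C]
  take Q:  [C K B object] + [Q F C K B object] + [C K object] + [Q C]
  take F:  [C K B object] + [F C K B object] + [C K object] + [C]
  take C:  [C K B object] + [C K B object] + [C K object] + [C]
  take K:  [K B object] + [K B object] + [K object]
  take B:  [B object] + [B object] + [object]
  take object:  [object] + [object] + [object]
MRO: D H E Q F C K B object
E sits at index 2.

2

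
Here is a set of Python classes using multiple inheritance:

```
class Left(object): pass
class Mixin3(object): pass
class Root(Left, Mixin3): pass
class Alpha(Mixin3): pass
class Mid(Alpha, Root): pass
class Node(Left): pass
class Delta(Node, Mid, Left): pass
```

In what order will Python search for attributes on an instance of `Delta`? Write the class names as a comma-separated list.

L[Delta] = Delta + merge(L[Node], L[Mid], L[Left], [Node Mid Left])
  take Node:  [Node Left object] + [Mid Alpha Root Left Mixin3 object] + [Left object] + [Node Mid Left]
  take Mid:  [Left object] + [Mid Alpha Root Left Mixin3 object] + [Left object] + [Mid Left]
  take Alpha:  [Left object] + [Alpha Root Left Mixin3 object] + [Left object] + [Left]
  take Root:  [Left object] + [Root Left Mixin3 object] + [Left object] + [Left]
  take Left:  [Left object] + [Left Mixin3 object] + [Left object] + [Left]
  take Mixin3:  [object] + [Mixin3 object] + [object]
  take object:  [object] + [object] + [object]

Delta, Node, Mid, Alpha, Root, Left, Mixin3, object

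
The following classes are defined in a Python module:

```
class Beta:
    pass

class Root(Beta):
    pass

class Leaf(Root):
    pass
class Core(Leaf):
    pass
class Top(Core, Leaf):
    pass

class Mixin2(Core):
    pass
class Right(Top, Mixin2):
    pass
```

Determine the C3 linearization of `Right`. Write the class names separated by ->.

L[Right] = Right + merge(L[Top], L[Mixin2], [Top Mixin2])
  take Top:  [Top Core Leaf Root Beta object] + [Mixin2 Core Leaf Root Beta object] + [Top Mixin2]
  take Mixin2:  [Core Leaf Root Beta object] + [Mixin2 Core Leaf Root Beta object] + [Mixin2]
  take Core:  [Core Leaf Root Beta object] + [Core Leaf Root Beta object]
  take Leaf:  [Leaf Root Beta object] + [Leaf Root Beta object]
  take Root:  [Root Beta object] + [Root Beta object]
  take Beta:  [Beta object] + [Beta object]
  take object:  [object] + [object]

Right -> Top -> Mixin2 -> Core -> Leaf -> Root -> Beta -> object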